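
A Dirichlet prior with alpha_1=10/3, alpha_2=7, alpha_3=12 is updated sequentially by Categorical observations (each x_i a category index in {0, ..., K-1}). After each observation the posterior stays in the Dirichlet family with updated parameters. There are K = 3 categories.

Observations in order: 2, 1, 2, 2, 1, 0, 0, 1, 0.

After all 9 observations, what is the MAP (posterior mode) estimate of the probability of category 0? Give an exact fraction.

16/85

obs 1: x=2 → posterior Dirichlet(10/3, 7, 13)
obs 2: x=1 → posterior Dirichlet(10/3, 8, 13)
obs 3: x=2 → posterior Dirichlet(10/3, 8, 14)
obs 4: x=2 → posterior Dirichlet(10/3, 8, 15)
obs 5: x=1 → posterior Dirichlet(10/3, 9, 15)
obs 6: x=0 → posterior Dirichlet(13/3, 9, 15)
obs 7: x=0 → posterior Dirichlet(16/3, 9, 15)
obs 8: x=1 → posterior Dirichlet(16/3, 10, 15)
obs 9: x=0 → posterior Dirichlet(19/3, 10, 15)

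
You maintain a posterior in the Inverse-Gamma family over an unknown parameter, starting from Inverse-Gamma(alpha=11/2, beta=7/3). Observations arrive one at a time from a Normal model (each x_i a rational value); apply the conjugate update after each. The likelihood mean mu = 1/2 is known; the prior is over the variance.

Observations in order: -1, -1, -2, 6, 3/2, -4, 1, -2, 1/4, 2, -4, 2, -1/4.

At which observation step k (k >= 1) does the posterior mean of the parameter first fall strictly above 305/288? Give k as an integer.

k = 3

obs 1: x=-1 → posterior Inverse-Gamma(6, 83/24)
obs 2: x=-1 → posterior Inverse-Gamma(13/2, 55/12)
obs 3: x=-2 → posterior Inverse-Gamma(7, 185/24)
obs 4: x=6 → posterior Inverse-Gamma(15/2, 137/6)
obs 5: x=3/2 → posterior Inverse-Gamma(8, 70/3)
obs 6: x=-4 → posterior Inverse-Gamma(17/2, 803/24)
obs 7: x=1 → posterior Inverse-Gamma(9, 403/12)
obs 8: x=-2 → posterior Inverse-Gamma(19/2, 881/24)
obs 9: x=1/4 → posterior Inverse-Gamma(10, 3527/96)
obs 10: x=2 → posterior Inverse-Gamma(21/2, 3635/96)
obs 11: x=-4 → posterior Inverse-Gamma(11, 4607/96)
obs 12: x=2 → posterior Inverse-Gamma(23/2, 4715/96)
obs 13: x=-1/4 → posterior Inverse-Gamma(12, 2371/48)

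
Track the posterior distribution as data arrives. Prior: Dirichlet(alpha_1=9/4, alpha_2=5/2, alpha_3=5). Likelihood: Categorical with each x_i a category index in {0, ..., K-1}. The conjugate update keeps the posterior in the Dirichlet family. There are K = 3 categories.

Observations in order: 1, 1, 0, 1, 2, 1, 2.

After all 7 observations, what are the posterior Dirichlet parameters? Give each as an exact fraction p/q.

obs 1: x=1 → posterior Dirichlet(9/4, 7/2, 5)
obs 2: x=1 → posterior Dirichlet(9/4, 9/2, 5)
obs 3: x=0 → posterior Dirichlet(13/4, 9/2, 5)
obs 4: x=1 → posterior Dirichlet(13/4, 11/2, 5)
obs 5: x=2 → posterior Dirichlet(13/4, 11/2, 6)
obs 6: x=1 → posterior Dirichlet(13/4, 13/2, 6)
obs 7: x=2 → posterior Dirichlet(13/4, 13/2, 7)

alpha_1=13/4, alpha_2=13/2, alpha_3=7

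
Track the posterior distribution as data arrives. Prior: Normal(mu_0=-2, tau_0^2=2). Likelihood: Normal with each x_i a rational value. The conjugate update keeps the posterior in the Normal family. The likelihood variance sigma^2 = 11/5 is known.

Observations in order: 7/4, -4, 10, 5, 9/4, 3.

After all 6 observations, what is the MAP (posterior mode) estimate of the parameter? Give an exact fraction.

obs 1: x=7/4 → posterior Normal(-3/14, 22/21)
obs 2: x=-4 → posterior Normal(-89/62, 22/31)
obs 3: x=10 → posterior Normal(111/82, 22/41)
obs 4: x=5 → posterior Normal(211/102, 22/51)
obs 5: x=9/4 → posterior Normal(128/61, 22/61)
obs 6: x=3 → posterior Normal(158/71, 22/71)

158/71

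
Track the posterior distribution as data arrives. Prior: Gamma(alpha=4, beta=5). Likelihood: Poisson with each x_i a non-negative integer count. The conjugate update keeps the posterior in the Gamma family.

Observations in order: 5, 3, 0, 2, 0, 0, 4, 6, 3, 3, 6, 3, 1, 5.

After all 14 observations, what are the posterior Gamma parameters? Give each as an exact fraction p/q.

obs 1: x=5 → posterior Gamma(9, 6)
obs 2: x=3 → posterior Gamma(12, 7)
obs 3: x=0 → posterior Gamma(12, 8)
obs 4: x=2 → posterior Gamma(14, 9)
obs 5: x=0 → posterior Gamma(14, 10)
obs 6: x=0 → posterior Gamma(14, 11)
obs 7: x=4 → posterior Gamma(18, 12)
obs 8: x=6 → posterior Gamma(24, 13)
obs 9: x=3 → posterior Gamma(27, 14)
obs 10: x=3 → posterior Gamma(30, 15)
obs 11: x=6 → posterior Gamma(36, 16)
obs 12: x=3 → posterior Gamma(39, 17)
obs 13: x=1 → posterior Gamma(40, 18)
obs 14: x=5 → posterior Gamma(45, 19)

alpha=45, beta=19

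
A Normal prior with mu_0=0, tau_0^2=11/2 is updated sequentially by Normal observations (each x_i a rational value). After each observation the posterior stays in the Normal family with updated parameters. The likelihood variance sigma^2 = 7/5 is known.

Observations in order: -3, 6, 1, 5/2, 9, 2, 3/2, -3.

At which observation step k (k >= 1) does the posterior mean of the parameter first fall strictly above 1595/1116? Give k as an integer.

k = 4

obs 1: x=-3 → posterior Normal(-55/23, 77/69)
obs 2: x=6 → posterior Normal(165/124, 77/124)
obs 3: x=1 → posterior Normal(220/179, 77/179)
obs 4: x=5/2 → posterior Normal(55/36, 77/234)
obs 5: x=9 → posterior Normal(1705/578, 77/289)
obs 6: x=2 → posterior Normal(1925/688, 77/344)
obs 7: x=3/2 → posterior Normal(55/21, 11/57)
obs 8: x=-3 → posterior Normal(440/227, 77/454)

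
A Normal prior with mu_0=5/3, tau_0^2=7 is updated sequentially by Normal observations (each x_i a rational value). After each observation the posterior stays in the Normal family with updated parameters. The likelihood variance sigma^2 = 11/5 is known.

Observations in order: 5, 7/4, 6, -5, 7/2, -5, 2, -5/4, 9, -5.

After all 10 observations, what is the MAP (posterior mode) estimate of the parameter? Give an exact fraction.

obs 1: x=5 → posterior Normal(290/69, 77/46)
obs 2: x=7/4 → posterior Normal(3055/972, 77/81)
obs 3: x=6 → posterior Normal(5575/1392, 77/116)
obs 4: x=-5 → posterior Normal(3475/1812, 77/151)
obs 5: x=7/2 → posterior Normal(4945/2232, 77/186)
obs 6: x=-5 → posterior Normal(2845/2652, 77/221)
obs 7: x=2 → posterior Normal(3685/3072, 77/256)
obs 8: x=-5/4 → posterior Normal(790/873, 77/291)
obs 9: x=9 → posterior Normal(1735/978, 77/326)
obs 10: x=-5 → posterior Normal(1210/1083, 77/361)

1210/1083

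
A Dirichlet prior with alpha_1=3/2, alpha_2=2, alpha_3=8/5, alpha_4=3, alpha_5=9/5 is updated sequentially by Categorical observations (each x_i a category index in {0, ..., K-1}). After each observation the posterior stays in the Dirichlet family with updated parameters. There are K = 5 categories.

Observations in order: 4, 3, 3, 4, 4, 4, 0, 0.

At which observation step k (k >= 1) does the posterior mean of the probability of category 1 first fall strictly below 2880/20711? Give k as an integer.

k = 5

obs 1: x=4 → posterior Dirichlet(3/2, 2, 8/5, 3, 14/5)
obs 2: x=3 → posterior Dirichlet(3/2, 2, 8/5, 4, 14/5)
obs 3: x=3 → posterior Dirichlet(3/2, 2, 8/5, 5, 14/5)
obs 4: x=4 → posterior Dirichlet(3/2, 2, 8/5, 5, 19/5)
obs 5: x=4 → posterior Dirichlet(3/2, 2, 8/5, 5, 24/5)
obs 6: x=4 → posterior Dirichlet(3/2, 2, 8/5, 5, 29/5)
obs 7: x=0 → posterior Dirichlet(5/2, 2, 8/5, 5, 29/5)
obs 8: x=0 → posterior Dirichlet(7/2, 2, 8/5, 5, 29/5)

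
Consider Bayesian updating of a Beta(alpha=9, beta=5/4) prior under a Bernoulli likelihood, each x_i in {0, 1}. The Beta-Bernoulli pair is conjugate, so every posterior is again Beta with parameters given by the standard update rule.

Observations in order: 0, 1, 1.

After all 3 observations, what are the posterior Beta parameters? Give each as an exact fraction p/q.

obs 1: x=0 → posterior Beta(9, 9/4)
obs 2: x=1 → posterior Beta(10, 9/4)
obs 3: x=1 → posterior Beta(11, 9/4)

alpha=11, beta=9/4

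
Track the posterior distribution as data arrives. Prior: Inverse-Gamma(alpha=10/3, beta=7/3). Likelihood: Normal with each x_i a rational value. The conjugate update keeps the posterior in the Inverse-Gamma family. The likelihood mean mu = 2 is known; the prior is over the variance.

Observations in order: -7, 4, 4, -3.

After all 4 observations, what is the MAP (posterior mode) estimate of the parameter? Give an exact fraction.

obs 1: x=-7 → posterior Inverse-Gamma(23/6, 257/6)
obs 2: x=4 → posterior Inverse-Gamma(13/3, 269/6)
obs 3: x=4 → posterior Inverse-Gamma(29/6, 281/6)
obs 4: x=-3 → posterior Inverse-Gamma(16/3, 178/3)

178/19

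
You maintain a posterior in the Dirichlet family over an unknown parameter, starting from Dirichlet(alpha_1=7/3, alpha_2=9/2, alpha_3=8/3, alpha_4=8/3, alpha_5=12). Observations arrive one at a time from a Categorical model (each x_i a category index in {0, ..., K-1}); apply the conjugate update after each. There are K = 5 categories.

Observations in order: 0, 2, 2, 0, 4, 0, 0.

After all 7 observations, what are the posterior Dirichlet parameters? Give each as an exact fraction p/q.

obs 1: x=0 → posterior Dirichlet(10/3, 9/2, 8/3, 8/3, 12)
obs 2: x=2 → posterior Dirichlet(10/3, 9/2, 11/3, 8/3, 12)
obs 3: x=2 → posterior Dirichlet(10/3, 9/2, 14/3, 8/3, 12)
obs 4: x=0 → posterior Dirichlet(13/3, 9/2, 14/3, 8/3, 12)
obs 5: x=4 → posterior Dirichlet(13/3, 9/2, 14/3, 8/3, 13)
obs 6: x=0 → posterior Dirichlet(16/3, 9/2, 14/3, 8/3, 13)
obs 7: x=0 → posterior Dirichlet(19/3, 9/2, 14/3, 8/3, 13)

alpha_1=19/3, alpha_2=9/2, alpha_3=14/3, alpha_4=8/3, alpha_5=13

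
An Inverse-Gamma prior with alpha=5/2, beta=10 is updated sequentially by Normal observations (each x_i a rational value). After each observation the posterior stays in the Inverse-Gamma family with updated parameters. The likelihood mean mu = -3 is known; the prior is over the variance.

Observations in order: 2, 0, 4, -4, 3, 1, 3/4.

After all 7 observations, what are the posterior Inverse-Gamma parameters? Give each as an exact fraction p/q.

obs 1: x=2 → posterior Inverse-Gamma(3, 45/2)
obs 2: x=0 → posterior Inverse-Gamma(7/2, 27)
obs 3: x=4 → posterior Inverse-Gamma(4, 103/2)
obs 4: x=-4 → posterior Inverse-Gamma(9/2, 52)
obs 5: x=3 → posterior Inverse-Gamma(5, 70)
obs 6: x=1 → posterior Inverse-Gamma(11/2, 78)
obs 7: x=3/4 → posterior Inverse-Gamma(6, 2721/32)

alpha=6, beta=2721/32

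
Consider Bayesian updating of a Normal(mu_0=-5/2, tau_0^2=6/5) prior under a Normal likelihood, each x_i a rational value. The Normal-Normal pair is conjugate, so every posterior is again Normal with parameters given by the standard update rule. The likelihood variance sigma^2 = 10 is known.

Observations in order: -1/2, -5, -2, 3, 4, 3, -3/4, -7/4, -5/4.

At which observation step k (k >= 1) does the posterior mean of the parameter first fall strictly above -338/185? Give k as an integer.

k = 5

obs 1: x=-1/2 → posterior Normal(-16/7, 15/14)
obs 2: x=-5 → posterior Normal(-79/31, 30/31)
obs 3: x=-2 → posterior Normal(-5/2, 15/17)
obs 4: x=3 → posterior Normal(-76/37, 30/37)
obs 5: x=4 → posterior Normal(-8/5, 3/4)
obs 6: x=3 → posterior Normal(-55/43, 30/43)
obs 7: x=-3/4 → posterior Normal(-229/184, 15/23)
obs 8: x=-7/4 → posterior Normal(-125/98, 30/49)
obs 9: x=-5/4 → posterior Normal(-265/208, 15/26)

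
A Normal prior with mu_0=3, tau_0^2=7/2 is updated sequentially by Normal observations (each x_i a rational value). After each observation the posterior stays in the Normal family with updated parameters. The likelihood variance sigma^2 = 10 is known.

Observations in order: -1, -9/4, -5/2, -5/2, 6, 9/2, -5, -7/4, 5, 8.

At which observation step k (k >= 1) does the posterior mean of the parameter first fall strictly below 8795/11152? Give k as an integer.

k = 3

obs 1: x=-1 → posterior Normal(53/27, 70/27)
obs 2: x=-9/4 → posterior Normal(149/136, 35/17)
obs 3: x=-5/2 → posterior Normal(79/164, 70/41)
obs 4: x=-5/2 → posterior Normal(3/64, 35/24)
obs 5: x=6 → posterior Normal(177/220, 14/11)
obs 6: x=9/2 → posterior Normal(303/248, 35/31)
obs 7: x=-5 → posterior Normal(163/276, 70/69)
obs 8: x=-7/4 → posterior Normal(3/8, 35/38)
obs 9: x=5 → posterior Normal(127/166, 70/83)
obs 10: x=8 → posterior Normal(239/180, 7/9)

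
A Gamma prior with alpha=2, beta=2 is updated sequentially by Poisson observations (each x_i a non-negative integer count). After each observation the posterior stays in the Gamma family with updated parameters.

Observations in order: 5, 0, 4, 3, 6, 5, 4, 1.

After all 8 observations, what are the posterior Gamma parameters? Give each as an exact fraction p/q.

obs 1: x=5 → posterior Gamma(7, 3)
obs 2: x=0 → posterior Gamma(7, 4)
obs 3: x=4 → posterior Gamma(11, 5)
obs 4: x=3 → posterior Gamma(14, 6)
obs 5: x=6 → posterior Gamma(20, 7)
obs 6: x=5 → posterior Gamma(25, 8)
obs 7: x=4 → posterior Gamma(29, 9)
obs 8: x=1 → posterior Gamma(30, 10)

alpha=30, beta=10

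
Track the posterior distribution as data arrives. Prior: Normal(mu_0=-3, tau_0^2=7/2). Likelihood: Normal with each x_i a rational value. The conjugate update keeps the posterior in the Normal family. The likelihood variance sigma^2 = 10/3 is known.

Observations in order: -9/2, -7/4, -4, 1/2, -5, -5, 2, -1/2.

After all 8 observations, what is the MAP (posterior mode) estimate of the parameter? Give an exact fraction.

obs 1: x=-9/2 → posterior Normal(-309/82, 70/41)
obs 2: x=-7/4 → posterior Normal(-765/248, 35/31)
obs 3: x=-4 → posterior Normal(-1101/332, 70/83)
obs 4: x=1/2 → posterior Normal(-1059/416, 35/52)
obs 5: x=-5 → posterior Normal(-1479/500, 14/25)
obs 6: x=-5 → posterior Normal(-1899/584, 35/73)
obs 7: x=2 → posterior Normal(-1731/668, 70/167)
obs 8: x=-1/2 → posterior Normal(-1773/752, 35/94)

-1773/752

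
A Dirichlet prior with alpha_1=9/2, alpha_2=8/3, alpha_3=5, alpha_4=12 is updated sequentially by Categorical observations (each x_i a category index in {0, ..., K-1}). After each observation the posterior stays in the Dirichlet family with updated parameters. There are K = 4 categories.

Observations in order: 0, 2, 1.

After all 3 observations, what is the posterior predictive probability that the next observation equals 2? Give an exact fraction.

36/163

obs 1: x=0 → posterior Dirichlet(11/2, 8/3, 5, 12)
obs 2: x=2 → posterior Dirichlet(11/2, 8/3, 6, 12)
obs 3: x=1 → posterior Dirichlet(11/2, 11/3, 6, 12)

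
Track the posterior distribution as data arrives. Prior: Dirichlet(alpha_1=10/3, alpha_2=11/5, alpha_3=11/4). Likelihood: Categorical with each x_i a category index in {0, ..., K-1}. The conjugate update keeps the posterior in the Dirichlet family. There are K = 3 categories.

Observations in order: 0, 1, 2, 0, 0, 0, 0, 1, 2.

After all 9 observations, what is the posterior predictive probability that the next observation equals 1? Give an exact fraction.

obs 1: x=0 → posterior Dirichlet(13/3, 11/5, 11/4)
obs 2: x=1 → posterior Dirichlet(13/3, 16/5, 11/4)
obs 3: x=2 → posterior Dirichlet(13/3, 16/5, 15/4)
obs 4: x=0 → posterior Dirichlet(16/3, 16/5, 15/4)
obs 5: x=0 → posterior Dirichlet(19/3, 16/5, 15/4)
obs 6: x=0 → posterior Dirichlet(22/3, 16/5, 15/4)
obs 7: x=0 → posterior Dirichlet(25/3, 16/5, 15/4)
obs 8: x=1 → posterior Dirichlet(25/3, 21/5, 15/4)
obs 9: x=2 → posterior Dirichlet(25/3, 21/5, 19/4)

252/1037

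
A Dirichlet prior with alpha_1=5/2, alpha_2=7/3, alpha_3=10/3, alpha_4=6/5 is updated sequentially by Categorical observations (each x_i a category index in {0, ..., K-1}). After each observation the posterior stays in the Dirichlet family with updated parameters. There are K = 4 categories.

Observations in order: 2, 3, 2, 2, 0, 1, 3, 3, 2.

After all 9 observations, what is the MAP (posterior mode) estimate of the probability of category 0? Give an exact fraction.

obs 1: x=2 → posterior Dirichlet(5/2, 7/3, 13/3, 6/5)
obs 2: x=3 → posterior Dirichlet(5/2, 7/3, 13/3, 11/5)
obs 3: x=2 → posterior Dirichlet(5/2, 7/3, 16/3, 11/5)
obs 4: x=2 → posterior Dirichlet(5/2, 7/3, 19/3, 11/5)
obs 5: x=0 → posterior Dirichlet(7/2, 7/3, 19/3, 11/5)
obs 6: x=1 → posterior Dirichlet(7/2, 10/3, 19/3, 11/5)
obs 7: x=3 → posterior Dirichlet(7/2, 10/3, 19/3, 16/5)
obs 8: x=3 → posterior Dirichlet(7/2, 10/3, 19/3, 21/5)
obs 9: x=2 → posterior Dirichlet(7/2, 10/3, 22/3, 21/5)

75/431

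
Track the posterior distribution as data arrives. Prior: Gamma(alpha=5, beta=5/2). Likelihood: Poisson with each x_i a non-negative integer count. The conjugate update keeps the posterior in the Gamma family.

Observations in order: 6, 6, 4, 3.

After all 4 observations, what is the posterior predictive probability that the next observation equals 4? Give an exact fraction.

225805120475738133312983670176/1262558414702117443084716796875

obs 1: x=6 → posterior Gamma(11, 7/2)
obs 2: x=6 → posterior Gamma(17, 9/2)
obs 3: x=4 → posterior Gamma(21, 11/2)
obs 4: x=3 → posterior Gamma(24, 13/2)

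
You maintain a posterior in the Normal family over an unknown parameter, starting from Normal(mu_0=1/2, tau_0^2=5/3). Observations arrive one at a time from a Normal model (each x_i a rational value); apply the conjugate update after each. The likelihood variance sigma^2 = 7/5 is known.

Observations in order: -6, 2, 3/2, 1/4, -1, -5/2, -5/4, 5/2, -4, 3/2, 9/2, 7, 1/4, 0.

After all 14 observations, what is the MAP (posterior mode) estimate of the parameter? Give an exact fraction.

517/1484

obs 1: x=-6 → posterior Normal(-279/92, 35/46)
obs 2: x=2 → posterior Normal(-179/142, 35/71)
obs 3: x=3/2 → posterior Normal(-13/24, 35/96)
obs 4: x=1/4 → posterior Normal(-183/484, 35/121)
obs 5: x=-1 → posterior Normal(-283/584, 35/146)
obs 6: x=-5/2 → posterior Normal(-533/684, 35/171)
obs 7: x=-5/4 → posterior Normal(-47/56, 5/28)
obs 8: x=5/2 → posterior Normal(-6/13, 35/221)
obs 9: x=-4 → posterior Normal(-101/123, 35/246)
obs 10: x=3/2 → posterior Normal(-329/542, 35/271)
obs 11: x=9/2 → posterior Normal(-13/74, 35/296)
obs 12: x=7 → posterior Normal(41/107, 35/321)
obs 13: x=1/4 → posterior Normal(517/1384, 35/346)
obs 14: x=0 → posterior Normal(517/1484, 5/53)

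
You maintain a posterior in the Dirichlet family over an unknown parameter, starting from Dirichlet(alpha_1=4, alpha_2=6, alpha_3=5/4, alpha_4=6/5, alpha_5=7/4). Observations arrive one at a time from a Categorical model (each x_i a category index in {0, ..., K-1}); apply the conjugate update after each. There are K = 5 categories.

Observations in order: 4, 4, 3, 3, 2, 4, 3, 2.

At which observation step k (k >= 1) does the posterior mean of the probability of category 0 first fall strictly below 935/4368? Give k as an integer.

obs 1: x=4 → posterior Dirichlet(4, 6, 5/4, 6/5, 11/4)
obs 2: x=4 → posterior Dirichlet(4, 6, 5/4, 6/5, 15/4)
obs 3: x=3 → posterior Dirichlet(4, 6, 5/4, 11/5, 15/4)
obs 4: x=3 → posterior Dirichlet(4, 6, 5/4, 16/5, 15/4)
obs 5: x=2 → posterior Dirichlet(4, 6, 9/4, 16/5, 15/4)
obs 6: x=4 → posterior Dirichlet(4, 6, 9/4, 16/5, 19/4)
obs 7: x=3 → posterior Dirichlet(4, 6, 9/4, 21/5, 19/4)
obs 8: x=2 → posterior Dirichlet(4, 6, 13/4, 21/5, 19/4)

k = 5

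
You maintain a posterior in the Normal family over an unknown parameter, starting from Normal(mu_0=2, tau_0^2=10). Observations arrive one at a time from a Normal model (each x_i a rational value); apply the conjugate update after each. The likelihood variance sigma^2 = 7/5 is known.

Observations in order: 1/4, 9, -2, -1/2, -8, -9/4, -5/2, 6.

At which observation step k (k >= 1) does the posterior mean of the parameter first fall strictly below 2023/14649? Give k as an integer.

k = 5

obs 1: x=1/4 → posterior Normal(53/114, 70/57)
obs 2: x=9 → posterior Normal(953/214, 70/107)
obs 3: x=-2 → posterior Normal(753/314, 70/157)
obs 4: x=-1/2 → posterior Normal(703/414, 70/207)
obs 5: x=-8 → posterior Normal(-97/514, 70/257)
obs 6: x=-9/4 → posterior Normal(-161/307, 70/307)
obs 7: x=-5/2 → posterior Normal(-286/357, 10/51)
obs 8: x=6 → posterior Normal(14/407, 70/407)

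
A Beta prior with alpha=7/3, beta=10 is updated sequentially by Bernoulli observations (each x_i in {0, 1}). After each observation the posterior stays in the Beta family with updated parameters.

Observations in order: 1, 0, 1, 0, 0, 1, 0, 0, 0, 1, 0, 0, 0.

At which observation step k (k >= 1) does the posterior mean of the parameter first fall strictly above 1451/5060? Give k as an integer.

k = 6

obs 1: x=1 → posterior Beta(10/3, 10)
obs 2: x=0 → posterior Beta(10/3, 11)
obs 3: x=1 → posterior Beta(13/3, 11)
obs 4: x=0 → posterior Beta(13/3, 12)
obs 5: x=0 → posterior Beta(13/3, 13)
obs 6: x=1 → posterior Beta(16/3, 13)
obs 7: x=0 → posterior Beta(16/3, 14)
obs 8: x=0 → posterior Beta(16/3, 15)
obs 9: x=0 → posterior Beta(16/3, 16)
obs 10: x=1 → posterior Beta(19/3, 16)
obs 11: x=0 → posterior Beta(19/3, 17)
obs 12: x=0 → posterior Beta(19/3, 18)
obs 13: x=0 → posterior Beta(19/3, 19)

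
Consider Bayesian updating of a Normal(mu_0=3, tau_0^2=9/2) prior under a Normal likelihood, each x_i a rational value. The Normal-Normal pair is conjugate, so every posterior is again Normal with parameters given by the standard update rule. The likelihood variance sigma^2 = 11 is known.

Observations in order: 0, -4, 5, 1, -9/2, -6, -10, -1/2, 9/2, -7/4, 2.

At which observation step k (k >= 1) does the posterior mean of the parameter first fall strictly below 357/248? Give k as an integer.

k = 2

obs 1: x=0 → posterior Normal(66/31, 99/31)
obs 2: x=-4 → posterior Normal(3/4, 99/40)
obs 3: x=5 → posterior Normal(75/49, 99/49)
obs 4: x=1 → posterior Normal(42/29, 99/58)
obs 5: x=-9/2 → posterior Normal(87/134, 99/67)
obs 6: x=-6 → posterior Normal(-21/152, 99/76)
obs 7: x=-10 → posterior Normal(-201/170, 99/85)
obs 8: x=-1/2 → posterior Normal(-105/94, 99/94)
obs 9: x=9/2 → posterior Normal(-129/206, 99/103)
obs 10: x=-7/4 → posterior Normal(-321/448, 99/112)
obs 11: x=2 → posterior Normal(-249/484, 9/11)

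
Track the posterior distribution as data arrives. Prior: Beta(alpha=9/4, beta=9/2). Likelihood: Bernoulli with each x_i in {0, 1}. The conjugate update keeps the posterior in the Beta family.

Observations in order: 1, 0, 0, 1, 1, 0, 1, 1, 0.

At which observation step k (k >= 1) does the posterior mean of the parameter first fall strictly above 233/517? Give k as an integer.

obs 1: x=1 → posterior Beta(13/4, 9/2)
obs 2: x=0 → posterior Beta(13/4, 11/2)
obs 3: x=0 → posterior Beta(13/4, 13/2)
obs 4: x=1 → posterior Beta(17/4, 13/2)
obs 5: x=1 → posterior Beta(21/4, 13/2)
obs 6: x=0 → posterior Beta(21/4, 15/2)
obs 7: x=1 → posterior Beta(25/4, 15/2)
obs 8: x=1 → posterior Beta(29/4, 15/2)
obs 9: x=0 → posterior Beta(29/4, 17/2)

k = 7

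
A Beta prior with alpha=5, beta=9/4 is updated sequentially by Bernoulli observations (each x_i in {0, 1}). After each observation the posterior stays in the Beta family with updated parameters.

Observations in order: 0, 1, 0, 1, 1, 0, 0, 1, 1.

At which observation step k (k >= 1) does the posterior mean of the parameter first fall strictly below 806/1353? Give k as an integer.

obs 1: x=0 → posterior Beta(5, 13/4)
obs 2: x=1 → posterior Beta(6, 13/4)
obs 3: x=0 → posterior Beta(6, 17/4)
obs 4: x=1 → posterior Beta(7, 17/4)
obs 5: x=1 → posterior Beta(8, 17/4)
obs 6: x=0 → posterior Beta(8, 21/4)
obs 7: x=0 → posterior Beta(8, 25/4)
obs 8: x=1 → posterior Beta(9, 25/4)
obs 9: x=1 → posterior Beta(10, 25/4)

k = 3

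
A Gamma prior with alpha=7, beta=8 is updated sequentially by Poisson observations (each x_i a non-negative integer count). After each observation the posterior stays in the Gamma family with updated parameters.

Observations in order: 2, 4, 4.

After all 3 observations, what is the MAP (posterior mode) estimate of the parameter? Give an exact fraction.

obs 1: x=2 → posterior Gamma(9, 9)
obs 2: x=4 → posterior Gamma(13, 10)
obs 3: x=4 → posterior Gamma(17, 11)

16/11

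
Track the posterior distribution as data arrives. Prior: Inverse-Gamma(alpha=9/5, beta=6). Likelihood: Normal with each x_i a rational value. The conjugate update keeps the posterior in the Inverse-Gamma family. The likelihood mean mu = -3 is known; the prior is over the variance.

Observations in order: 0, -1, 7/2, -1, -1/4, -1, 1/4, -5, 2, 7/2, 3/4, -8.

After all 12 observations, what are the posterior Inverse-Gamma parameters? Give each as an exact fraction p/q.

obs 1: x=0 → posterior Inverse-Gamma(23/10, 21/2)
obs 2: x=-1 → posterior Inverse-Gamma(14/5, 25/2)
obs 3: x=7/2 → posterior Inverse-Gamma(33/10, 269/8)
obs 4: x=-1 → posterior Inverse-Gamma(19/5, 285/8)
obs 5: x=-1/4 → posterior Inverse-Gamma(43/10, 1261/32)
obs 6: x=-1 → posterior Inverse-Gamma(24/5, 1325/32)
obs 7: x=1/4 → posterior Inverse-Gamma(53/10, 747/16)
obs 8: x=-5 → posterior Inverse-Gamma(29/5, 779/16)
obs 9: x=2 → posterior Inverse-Gamma(63/10, 979/16)
obs 10: x=7/2 → posterior Inverse-Gamma(34/5, 1317/16)
obs 11: x=3/4 → posterior Inverse-Gamma(73/10, 2859/32)
obs 12: x=-8 → posterior Inverse-Gamma(39/5, 3259/32)

alpha=39/5, beta=3259/32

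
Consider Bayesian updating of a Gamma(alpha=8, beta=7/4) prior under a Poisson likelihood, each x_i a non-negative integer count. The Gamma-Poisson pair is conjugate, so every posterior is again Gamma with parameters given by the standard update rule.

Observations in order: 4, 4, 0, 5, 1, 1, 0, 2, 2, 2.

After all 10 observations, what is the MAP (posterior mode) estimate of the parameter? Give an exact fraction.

112/47

obs 1: x=4 → posterior Gamma(12, 11/4)
obs 2: x=4 → posterior Gamma(16, 15/4)
obs 3: x=0 → posterior Gamma(16, 19/4)
obs 4: x=5 → posterior Gamma(21, 23/4)
obs 5: x=1 → posterior Gamma(22, 27/4)
obs 6: x=1 → posterior Gamma(23, 31/4)
obs 7: x=0 → posterior Gamma(23, 35/4)
obs 8: x=2 → posterior Gamma(25, 39/4)
obs 9: x=2 → posterior Gamma(27, 43/4)
obs 10: x=2 → posterior Gamma(29, 47/4)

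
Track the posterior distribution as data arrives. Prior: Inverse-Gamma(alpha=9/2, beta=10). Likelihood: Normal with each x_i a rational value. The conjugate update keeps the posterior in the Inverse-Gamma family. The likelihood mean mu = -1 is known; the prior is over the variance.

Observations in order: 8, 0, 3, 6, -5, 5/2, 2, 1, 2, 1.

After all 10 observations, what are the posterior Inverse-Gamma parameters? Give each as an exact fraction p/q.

alpha=19/2, beta=885/8

obs 1: x=8 → posterior Inverse-Gamma(5, 101/2)
obs 2: x=0 → posterior Inverse-Gamma(11/2, 51)
obs 3: x=3 → posterior Inverse-Gamma(6, 59)
obs 4: x=6 → posterior Inverse-Gamma(13/2, 167/2)
obs 5: x=-5 → posterior Inverse-Gamma(7, 183/2)
obs 6: x=5/2 → posterior Inverse-Gamma(15/2, 781/8)
obs 7: x=2 → posterior Inverse-Gamma(8, 817/8)
obs 8: x=1 → posterior Inverse-Gamma(17/2, 833/8)
obs 9: x=2 → posterior Inverse-Gamma(9, 869/8)
obs 10: x=1 → posterior Inverse-Gamma(19/2, 885/8)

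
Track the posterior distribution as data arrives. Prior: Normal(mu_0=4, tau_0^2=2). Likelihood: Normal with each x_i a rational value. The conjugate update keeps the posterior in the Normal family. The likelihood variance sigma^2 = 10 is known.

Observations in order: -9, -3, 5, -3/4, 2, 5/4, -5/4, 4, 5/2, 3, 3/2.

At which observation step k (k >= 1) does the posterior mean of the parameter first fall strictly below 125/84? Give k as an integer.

obs 1: x=-9 → posterior Normal(11/6, 5/3)
obs 2: x=-3 → posterior Normal(8/7, 10/7)
obs 3: x=5 → posterior Normal(13/8, 5/4)
obs 4: x=-3/4 → posterior Normal(49/36, 10/9)
obs 5: x=2 → posterior Normal(57/40, 1)
obs 6: x=5/4 → posterior Normal(31/22, 10/11)
obs 7: x=-5/4 → posterior Normal(19/16, 5/6)
obs 8: x=4 → posterior Normal(73/52, 10/13)
obs 9: x=5/2 → posterior Normal(83/56, 5/7)
obs 10: x=3 → posterior Normal(19/12, 2/3)
obs 11: x=3/2 → posterior Normal(101/64, 5/8)

k = 2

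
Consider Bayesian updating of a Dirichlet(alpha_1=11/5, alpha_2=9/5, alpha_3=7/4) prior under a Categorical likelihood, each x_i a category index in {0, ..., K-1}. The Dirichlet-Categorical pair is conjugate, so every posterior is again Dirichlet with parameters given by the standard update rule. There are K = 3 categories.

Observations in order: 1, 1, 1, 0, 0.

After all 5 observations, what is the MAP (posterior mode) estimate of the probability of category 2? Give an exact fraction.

obs 1: x=1 → posterior Dirichlet(11/5, 14/5, 7/4)
obs 2: x=1 → posterior Dirichlet(11/5, 19/5, 7/4)
obs 3: x=1 → posterior Dirichlet(11/5, 24/5, 7/4)
obs 4: x=0 → posterior Dirichlet(16/5, 24/5, 7/4)
obs 5: x=0 → posterior Dirichlet(21/5, 24/5, 7/4)

3/31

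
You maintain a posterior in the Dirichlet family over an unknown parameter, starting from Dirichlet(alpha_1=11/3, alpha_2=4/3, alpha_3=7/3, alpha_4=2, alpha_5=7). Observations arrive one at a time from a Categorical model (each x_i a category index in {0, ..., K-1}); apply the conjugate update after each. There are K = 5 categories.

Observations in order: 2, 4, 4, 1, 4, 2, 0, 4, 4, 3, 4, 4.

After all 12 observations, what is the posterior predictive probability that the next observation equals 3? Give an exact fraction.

9/85

obs 1: x=2 → posterior Dirichlet(11/3, 4/3, 10/3, 2, 7)
obs 2: x=4 → posterior Dirichlet(11/3, 4/3, 10/3, 2, 8)
obs 3: x=4 → posterior Dirichlet(11/3, 4/3, 10/3, 2, 9)
obs 4: x=1 → posterior Dirichlet(11/3, 7/3, 10/3, 2, 9)
obs 5: x=4 → posterior Dirichlet(11/3, 7/3, 10/3, 2, 10)
obs 6: x=2 → posterior Dirichlet(11/3, 7/3, 13/3, 2, 10)
obs 7: x=0 → posterior Dirichlet(14/3, 7/3, 13/3, 2, 10)
obs 8: x=4 → posterior Dirichlet(14/3, 7/3, 13/3, 2, 11)
obs 9: x=4 → posterior Dirichlet(14/3, 7/3, 13/3, 2, 12)
obs 10: x=3 → posterior Dirichlet(14/3, 7/3, 13/3, 3, 12)
obs 11: x=4 → posterior Dirichlet(14/3, 7/3, 13/3, 3, 13)
obs 12: x=4 → posterior Dirichlet(14/3, 7/3, 13/3, 3, 14)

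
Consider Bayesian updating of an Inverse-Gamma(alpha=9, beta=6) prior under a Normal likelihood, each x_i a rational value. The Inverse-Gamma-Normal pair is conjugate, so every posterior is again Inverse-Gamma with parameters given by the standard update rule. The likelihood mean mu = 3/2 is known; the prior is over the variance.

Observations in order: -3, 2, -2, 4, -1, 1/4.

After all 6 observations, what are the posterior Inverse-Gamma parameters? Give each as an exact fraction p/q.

alpha=12, beta=941/32

obs 1: x=-3 → posterior Inverse-Gamma(19/2, 129/8)
obs 2: x=2 → posterior Inverse-Gamma(10, 65/4)
obs 3: x=-2 → posterior Inverse-Gamma(21/2, 179/8)
obs 4: x=4 → posterior Inverse-Gamma(11, 51/2)
obs 5: x=-1 → posterior Inverse-Gamma(23/2, 229/8)
obs 6: x=1/4 → posterior Inverse-Gamma(12, 941/32)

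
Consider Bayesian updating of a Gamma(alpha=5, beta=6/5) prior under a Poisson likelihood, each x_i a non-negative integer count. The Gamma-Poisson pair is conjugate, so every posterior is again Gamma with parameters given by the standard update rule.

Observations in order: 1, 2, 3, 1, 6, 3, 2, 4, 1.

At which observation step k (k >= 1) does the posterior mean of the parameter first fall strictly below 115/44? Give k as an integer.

k = 2

obs 1: x=1 → posterior Gamma(6, 11/5)
obs 2: x=2 → posterior Gamma(8, 16/5)
obs 3: x=3 → posterior Gamma(11, 21/5)
obs 4: x=1 → posterior Gamma(12, 26/5)
obs 5: x=6 → posterior Gamma(18, 31/5)
obs 6: x=3 → posterior Gamma(21, 36/5)
obs 7: x=2 → posterior Gamma(23, 41/5)
obs 8: x=4 → posterior Gamma(27, 46/5)
obs 9: x=1 → posterior Gamma(28, 51/5)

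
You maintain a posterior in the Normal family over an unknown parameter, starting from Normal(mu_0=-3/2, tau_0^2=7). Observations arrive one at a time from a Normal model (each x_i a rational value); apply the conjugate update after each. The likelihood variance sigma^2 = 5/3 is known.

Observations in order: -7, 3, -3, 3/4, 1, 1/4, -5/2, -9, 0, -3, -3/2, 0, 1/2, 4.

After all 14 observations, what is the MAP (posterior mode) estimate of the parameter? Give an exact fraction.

obs 1: x=-7 → posterior Normal(-309/52, 35/26)
obs 2: x=3 → posterior Normal(-183/94, 35/47)
obs 3: x=-3 → posterior Normal(-309/136, 35/68)
obs 4: x=3/4 → posterior Normal(-555/356, 35/89)
obs 5: x=1 → posterior Normal(-471/440, 7/22)
obs 6: x=1/4 → posterior Normal(-225/262, 35/131)
obs 7: x=-5/2 → posterior Normal(-165/152, 35/152)
obs 8: x=-9 → posterior Normal(-354/173, 35/173)
obs 9: x=0 → posterior Normal(-177/97, 35/194)
obs 10: x=-3 → posterior Normal(-417/215, 7/43)
obs 11: x=-3/2 → posterior Normal(-897/472, 35/236)
obs 12: x=0 → posterior Normal(-897/514, 35/257)
obs 13: x=1/2 → posterior Normal(-219/139, 35/278)
obs 14: x=4 → posterior Normal(-354/299, 35/299)

-354/299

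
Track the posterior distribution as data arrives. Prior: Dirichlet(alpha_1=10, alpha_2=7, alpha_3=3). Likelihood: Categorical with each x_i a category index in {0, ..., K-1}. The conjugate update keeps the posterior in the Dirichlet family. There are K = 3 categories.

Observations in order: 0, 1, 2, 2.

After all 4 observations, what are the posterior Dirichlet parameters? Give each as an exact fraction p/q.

obs 1: x=0 → posterior Dirichlet(11, 7, 3)
obs 2: x=1 → posterior Dirichlet(11, 8, 3)
obs 3: x=2 → posterior Dirichlet(11, 8, 4)
obs 4: x=2 → posterior Dirichlet(11, 8, 5)

alpha_1=11, alpha_2=8, alpha_3=5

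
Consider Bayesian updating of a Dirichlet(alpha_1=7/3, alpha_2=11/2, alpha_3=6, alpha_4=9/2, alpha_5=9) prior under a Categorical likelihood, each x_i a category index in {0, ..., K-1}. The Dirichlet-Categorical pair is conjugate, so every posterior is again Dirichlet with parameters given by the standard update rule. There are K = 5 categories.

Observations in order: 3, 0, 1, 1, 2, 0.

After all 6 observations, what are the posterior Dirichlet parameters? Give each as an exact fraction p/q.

alpha_1=13/3, alpha_2=15/2, alpha_3=7, alpha_4=11/2, alpha_5=9

obs 1: x=3 → posterior Dirichlet(7/3, 11/2, 6, 11/2, 9)
obs 2: x=0 → posterior Dirichlet(10/3, 11/2, 6, 11/2, 9)
obs 3: x=1 → posterior Dirichlet(10/3, 13/2, 6, 11/2, 9)
obs 4: x=1 → posterior Dirichlet(10/3, 15/2, 6, 11/2, 9)
obs 5: x=2 → posterior Dirichlet(10/3, 15/2, 7, 11/2, 9)
obs 6: x=0 → posterior Dirichlet(13/3, 15/2, 7, 11/2, 9)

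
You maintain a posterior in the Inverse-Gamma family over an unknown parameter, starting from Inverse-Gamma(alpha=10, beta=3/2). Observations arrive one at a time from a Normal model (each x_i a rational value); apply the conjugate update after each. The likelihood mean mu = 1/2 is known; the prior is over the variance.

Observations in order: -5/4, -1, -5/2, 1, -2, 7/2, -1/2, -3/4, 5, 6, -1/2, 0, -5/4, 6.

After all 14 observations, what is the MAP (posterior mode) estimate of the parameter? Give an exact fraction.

obs 1: x=-5/4 → posterior Inverse-Gamma(21/2, 97/32)
obs 2: x=-1 → posterior Inverse-Gamma(11, 133/32)
obs 3: x=-5/2 → posterior Inverse-Gamma(23/2, 277/32)
obs 4: x=1 → posterior Inverse-Gamma(12, 281/32)
obs 5: x=-2 → posterior Inverse-Gamma(25/2, 381/32)
obs 6: x=7/2 → posterior Inverse-Gamma(13, 525/32)
obs 7: x=-1/2 → posterior Inverse-Gamma(27/2, 541/32)
obs 8: x=-3/4 → posterior Inverse-Gamma(14, 283/16)
obs 9: x=5 → posterior Inverse-Gamma(29/2, 445/16)
obs 10: x=6 → posterior Inverse-Gamma(15, 687/16)
obs 11: x=-1/2 → posterior Inverse-Gamma(31/2, 695/16)
obs 12: x=0 → posterior Inverse-Gamma(16, 697/16)
obs 13: x=-5/4 → posterior Inverse-Gamma(33/2, 1443/32)
obs 14: x=6 → posterior Inverse-Gamma(17, 1927/32)

1927/576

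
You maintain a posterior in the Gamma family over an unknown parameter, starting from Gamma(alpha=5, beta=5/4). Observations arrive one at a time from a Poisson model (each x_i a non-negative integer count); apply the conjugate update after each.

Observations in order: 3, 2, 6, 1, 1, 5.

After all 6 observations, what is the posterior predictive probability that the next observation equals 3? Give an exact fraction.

obs 1: x=3 → posterior Gamma(8, 9/4)
obs 2: x=2 → posterior Gamma(10, 13/4)
obs 3: x=6 → posterior Gamma(16, 17/4)
obs 4: x=1 → posterior Gamma(17, 21/4)
obs 5: x=1 → posterior Gamma(18, 25/4)
obs 6: x=5 → posterior Gamma(23, 29/4)

635421289652714001453048464467326380800/3029440567724122650310590907598574786369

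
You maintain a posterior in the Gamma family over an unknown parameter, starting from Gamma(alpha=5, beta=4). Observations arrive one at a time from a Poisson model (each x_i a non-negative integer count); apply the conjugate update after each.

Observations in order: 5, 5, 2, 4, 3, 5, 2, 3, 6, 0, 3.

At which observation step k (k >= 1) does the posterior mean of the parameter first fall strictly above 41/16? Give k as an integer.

obs 1: x=5 → posterior Gamma(10, 5)
obs 2: x=5 → posterior Gamma(15, 6)
obs 3: x=2 → posterior Gamma(17, 7)
obs 4: x=4 → posterior Gamma(21, 8)
obs 5: x=3 → posterior Gamma(24, 9)
obs 6: x=5 → posterior Gamma(29, 10)
obs 7: x=2 → posterior Gamma(31, 11)
obs 8: x=3 → posterior Gamma(34, 12)
obs 9: x=6 → posterior Gamma(40, 13)
obs 10: x=0 → posterior Gamma(40, 14)
obs 11: x=3 → posterior Gamma(43, 15)

k = 4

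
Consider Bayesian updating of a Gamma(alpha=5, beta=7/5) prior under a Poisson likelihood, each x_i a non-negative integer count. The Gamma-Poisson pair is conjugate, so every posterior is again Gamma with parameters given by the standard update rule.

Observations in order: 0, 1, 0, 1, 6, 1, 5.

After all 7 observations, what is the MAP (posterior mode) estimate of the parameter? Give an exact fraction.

15/7

obs 1: x=0 → posterior Gamma(5, 12/5)
obs 2: x=1 → posterior Gamma(6, 17/5)
obs 3: x=0 → posterior Gamma(6, 22/5)
obs 4: x=1 → posterior Gamma(7, 27/5)
obs 5: x=6 → posterior Gamma(13, 32/5)
obs 6: x=1 → posterior Gamma(14, 37/5)
obs 7: x=5 → posterior Gamma(19, 42/5)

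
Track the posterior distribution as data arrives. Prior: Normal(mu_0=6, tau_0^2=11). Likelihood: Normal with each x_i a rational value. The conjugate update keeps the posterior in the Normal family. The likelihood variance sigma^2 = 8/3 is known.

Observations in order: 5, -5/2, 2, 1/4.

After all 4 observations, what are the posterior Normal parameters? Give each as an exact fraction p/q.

obs 1: x=5 → posterior Normal(213/41, 88/41)
obs 2: x=-5/2 → posterior Normal(261/148, 44/37)
obs 3: x=2 → posterior Normal(393/214, 88/107)
obs 4: x=1/4 → posterior Normal(117/80, 22/35)

mu_0=117/80, tau_0^2=22/35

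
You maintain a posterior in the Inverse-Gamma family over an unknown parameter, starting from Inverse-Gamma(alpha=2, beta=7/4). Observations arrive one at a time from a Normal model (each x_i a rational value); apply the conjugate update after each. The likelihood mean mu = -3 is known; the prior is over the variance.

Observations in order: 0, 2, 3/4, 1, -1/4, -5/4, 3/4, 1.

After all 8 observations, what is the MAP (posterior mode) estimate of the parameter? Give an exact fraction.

433/56

obs 1: x=0 → posterior Inverse-Gamma(5/2, 25/4)
obs 2: x=2 → posterior Inverse-Gamma(3, 75/4)
obs 3: x=3/4 → posterior Inverse-Gamma(7/2, 825/32)
obs 4: x=1 → posterior Inverse-Gamma(4, 1081/32)
obs 5: x=-1/4 → posterior Inverse-Gamma(9/2, 601/16)
obs 6: x=-5/4 → posterior Inverse-Gamma(5, 1251/32)
obs 7: x=3/4 → posterior Inverse-Gamma(11/2, 369/8)
obs 8: x=1 → posterior Inverse-Gamma(6, 433/8)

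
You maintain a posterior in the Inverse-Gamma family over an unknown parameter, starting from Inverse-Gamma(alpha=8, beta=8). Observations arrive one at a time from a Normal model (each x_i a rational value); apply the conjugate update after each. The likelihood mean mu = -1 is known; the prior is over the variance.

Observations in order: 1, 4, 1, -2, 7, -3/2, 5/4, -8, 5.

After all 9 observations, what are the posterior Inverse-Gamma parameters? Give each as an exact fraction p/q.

obs 1: x=1 → posterior Inverse-Gamma(17/2, 10)
obs 2: x=4 → posterior Inverse-Gamma(9, 45/2)
obs 3: x=1 → posterior Inverse-Gamma(19/2, 49/2)
obs 4: x=-2 → posterior Inverse-Gamma(10, 25)
obs 5: x=7 → posterior Inverse-Gamma(21/2, 57)
obs 6: x=-3/2 → posterior Inverse-Gamma(11, 457/8)
obs 7: x=5/4 → posterior Inverse-Gamma(23/2, 1909/32)
obs 8: x=-8 → posterior Inverse-Gamma(12, 2693/32)
obs 9: x=5 → posterior Inverse-Gamma(25/2, 3269/32)

alpha=25/2, beta=3269/32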